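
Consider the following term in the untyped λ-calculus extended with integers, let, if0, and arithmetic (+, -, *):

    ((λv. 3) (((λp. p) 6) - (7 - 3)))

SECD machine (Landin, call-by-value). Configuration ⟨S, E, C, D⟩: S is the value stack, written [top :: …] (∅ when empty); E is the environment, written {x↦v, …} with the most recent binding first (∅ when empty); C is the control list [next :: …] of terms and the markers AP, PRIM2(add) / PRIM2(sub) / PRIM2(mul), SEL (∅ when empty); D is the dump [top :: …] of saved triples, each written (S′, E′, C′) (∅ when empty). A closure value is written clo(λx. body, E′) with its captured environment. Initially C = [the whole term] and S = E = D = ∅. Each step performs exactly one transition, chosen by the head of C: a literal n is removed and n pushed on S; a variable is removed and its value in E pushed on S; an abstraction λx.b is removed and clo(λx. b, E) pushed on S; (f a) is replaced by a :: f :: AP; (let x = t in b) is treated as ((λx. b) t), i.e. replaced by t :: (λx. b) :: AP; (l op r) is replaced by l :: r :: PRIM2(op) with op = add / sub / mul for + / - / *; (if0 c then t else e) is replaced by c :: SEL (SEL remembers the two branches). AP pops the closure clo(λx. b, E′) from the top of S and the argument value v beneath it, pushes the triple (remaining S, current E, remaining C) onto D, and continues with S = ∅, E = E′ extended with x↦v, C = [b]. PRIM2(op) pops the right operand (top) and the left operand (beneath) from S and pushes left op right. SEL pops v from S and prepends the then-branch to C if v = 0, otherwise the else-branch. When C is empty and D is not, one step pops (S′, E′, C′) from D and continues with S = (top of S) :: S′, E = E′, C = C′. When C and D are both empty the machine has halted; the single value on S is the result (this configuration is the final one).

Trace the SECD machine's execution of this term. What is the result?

Answer: 3

Machine steps:
t=0: [S=∅ | E=∅ | C=[((λv. 3) (((λp. p) 6) - (7 - 3)))] | D=∅]
t=1: [S=∅ | E=∅ | C=[(((λp. p) 6) - (7 - 3)) :: (λv. 3) :: AP] | D=∅]
t=2: [S=∅ | E=∅ | C=[((λp. p) 6) :: (7 - 3) :: PRIM2(sub) :: (λv. 3) :: AP] | D=∅]
t=3: [S=∅ | E=∅ | C=[6 :: (λp. p) :: AP :: (7 - 3) :: PRIM2(sub) :: (λv. 3) :: AP] | D=∅]
t=4: [S=[6] | E=∅ | C=[(λp. p) :: AP :: (7 - 3) :: PRIM2(sub) :: (λv. 3) :: AP] | D=∅]
t=5: [S=[clo(λp. p, ∅) :: 6] | E=∅ | C=[AP :: (7 - 3) :: PRIM2(sub) :: (λv. 3) :: AP] | D=∅]
t=6: [S=∅ | E={p↦6} | C=[p] | D=[(∅, ∅, [(7 - 3) :: PRIM2(sub) :: (λv. 3) :: AP])]]
t=7: [S=[6] | E={p↦6} | C=∅ | D=[(∅, ∅, [(7 - 3) :: PRIM2(sub) :: (λv. 3) :: AP])]]
t=8: [S=[6] | E=∅ | C=[(7 - 3) :: PRIM2(sub) :: (λv. 3) :: AP] | D=∅]
t=9: [S=[6] | E=∅ | C=[7 :: 3 :: PRIM2(sub) :: PRIM2(sub) :: (λv. 3) :: AP] | D=∅]
t=10: [S=[7 :: 6] | E=∅ | C=[3 :: PRIM2(sub) :: PRIM2(sub) :: (λv. 3) :: AP] | D=∅]
t=11: [S=[3 :: 7 :: 6] | E=∅ | C=[PRIM2(sub) :: PRIM2(sub) :: (λv. 3) :: AP] | D=∅]
t=12: [S=[4 :: 6] | E=∅ | C=[PRIM2(sub) :: (λv. 3) :: AP] | D=∅]
t=13: [S=[2] | E=∅ | C=[(λv. 3) :: AP] | D=∅]
t=14: [S=[clo(λv. 3, ∅) :: 2] | E=∅ | C=[AP] | D=∅]
t=15: [S=∅ | E={v↦2} | C=[3] | D=[(∅, ∅, ∅)]]
t=16: [S=[3] | E={v↦2} | C=∅ | D=[(∅, ∅, ∅)]]
t=17: [S=[3] | E=∅ | C=∅ | D=∅]
→ final value 3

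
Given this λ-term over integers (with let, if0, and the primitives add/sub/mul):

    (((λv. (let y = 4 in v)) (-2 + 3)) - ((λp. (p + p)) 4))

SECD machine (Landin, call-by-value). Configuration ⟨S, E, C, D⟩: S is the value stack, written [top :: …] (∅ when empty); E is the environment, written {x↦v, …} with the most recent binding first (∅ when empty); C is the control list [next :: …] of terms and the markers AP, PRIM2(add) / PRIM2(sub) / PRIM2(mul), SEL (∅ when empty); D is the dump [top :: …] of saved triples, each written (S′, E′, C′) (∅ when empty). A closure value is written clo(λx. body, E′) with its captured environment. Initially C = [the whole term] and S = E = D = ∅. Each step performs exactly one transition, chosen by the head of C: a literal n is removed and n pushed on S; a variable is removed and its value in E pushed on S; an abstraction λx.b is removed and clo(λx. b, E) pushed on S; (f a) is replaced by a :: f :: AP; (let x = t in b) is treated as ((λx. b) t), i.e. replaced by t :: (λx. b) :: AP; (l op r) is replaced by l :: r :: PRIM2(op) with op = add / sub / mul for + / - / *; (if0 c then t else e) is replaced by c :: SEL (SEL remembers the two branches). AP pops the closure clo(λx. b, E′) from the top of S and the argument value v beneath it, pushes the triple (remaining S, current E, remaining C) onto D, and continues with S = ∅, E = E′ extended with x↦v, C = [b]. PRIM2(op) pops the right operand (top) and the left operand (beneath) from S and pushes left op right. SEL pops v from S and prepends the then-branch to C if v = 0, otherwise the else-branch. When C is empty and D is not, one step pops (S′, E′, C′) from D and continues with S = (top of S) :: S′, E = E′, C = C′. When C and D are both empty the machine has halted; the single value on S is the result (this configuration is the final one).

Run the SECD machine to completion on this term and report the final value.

Answer: -7

Machine steps:
0. ⟨S=∅; E=∅; C=[(((λv. (let y = 4 in v)) (-2 + 3)) - ((λp. (p + p)) 4))]; D=∅⟩
1. ⟨S=∅; E=∅; C=[((λv. (let y = 4 in v)) (-2 + 3)) :: ((λp. (p + p)) 4) :: PRIM2(sub)]; D=∅⟩
2. ⟨S=∅; E=∅; C=[(-2 + 3) :: (λv. (let y = 4 in v)) :: AP :: ((λp. (p + p)) 4) :: PRIM2(sub)]; D=∅⟩
3. ⟨S=∅; E=∅; C=[-2 :: 3 :: PRIM2(add) :: (λv. (let y = 4 in v)) :: AP :: ((λp. (p + p)) 4) :: PRIM2(sub)]; D=∅⟩
4. ⟨S=[-2]; E=∅; C=[3 :: PRIM2(add) :: (λv. (let y = 4 in v)) :: AP :: ((λp. (p + p)) 4) :: PRIM2(sub)]; D=∅⟩
5. ⟨S=[3 :: -2]; E=∅; C=[PRIM2(add) :: (λv. (let y = 4 in v)) :: AP :: ((λp. (p + p)) 4) :: PRIM2(sub)]; D=∅⟩
6. ⟨S=[1]; E=∅; C=[(λv. (let y = 4 in v)) :: AP :: ((λp. (p + p)) 4) :: PRIM2(sub)]; D=∅⟩
7. ⟨S=[clo(λv. (let y = 4 in v), ∅) :: 1]; E=∅; C=[AP :: ((λp. (p + p)) 4) :: PRIM2(sub)]; D=∅⟩
8. ⟨S=∅; E={v↦1}; C=[(let y = 4 in v)]; D=[(∅, ∅, [((λp. (p + p)) 4) :: PRIM2(sub)])]⟩
9. ⟨S=∅; E={v↦1}; C=[4 :: (λy. v) :: AP]; D=[(∅, ∅, [((λp. (p + p)) 4) :: PRIM2(sub)])]⟩
10. ⟨S=[4]; E={v↦1}; C=[(λy. v) :: AP]; D=[(∅, ∅, [((λp. (p + p)) 4) :: PRIM2(sub)])]⟩
11. ⟨S=[clo(λy. v, {v↦1}) :: 4]; E={v↦1}; C=[AP]; D=[(∅, ∅, [((λp. (p + p)) 4) :: PRIM2(sub)])]⟩
12. ⟨S=∅; E={y↦4, v↦1}; C=[v]; D=[(∅, {v↦1}, ∅) :: (∅, ∅, [((λp. (p + p)) 4) :: PRIM2(sub)])]⟩
13. ⟨S=[1]; E={y↦4, v↦1}; C=∅; D=[(∅, {v↦1}, ∅) :: (∅, ∅, [((λp. (p + p)) 4) :: PRIM2(sub)])]⟩
14. ⟨S=[1]; E={v↦1}; C=∅; D=[(∅, ∅, [((λp. (p + p)) 4) :: PRIM2(sub)])]⟩
15. ⟨S=[1]; E=∅; C=[((λp. (p + p)) 4) :: PRIM2(sub)]; D=∅⟩
16. ⟨S=[1]; E=∅; C=[4 :: (λp. (p + p)) :: AP :: PRIM2(sub)]; D=∅⟩
17. ⟨S=[4 :: 1]; E=∅; C=[(λp. (p + p)) :: AP :: PRIM2(sub)]; D=∅⟩
18. ⟨S=[clo(λp. (p + p), ∅) :: 4 :: 1]; E=∅; C=[AP :: PRIM2(sub)]; D=∅⟩
19. ⟨S=∅; E={p↦4}; C=[(p + p)]; D=[([1], ∅, [PRIM2(sub)])]⟩
20. ⟨S=∅; E={p↦4}; C=[p :: p :: PRIM2(add)]; D=[([1], ∅, [PRIM2(sub)])]⟩
21. ⟨S=[4]; E={p↦4}; C=[p :: PRIM2(add)]; D=[([1], ∅, [PRIM2(sub)])]⟩
22. ⟨S=[4 :: 4]; E={p↦4}; C=[PRIM2(add)]; D=[([1], ∅, [PRIM2(sub)])]⟩
23. ⟨S=[8]; E={p↦4}; C=∅; D=[([1], ∅, [PRIM2(sub)])]⟩
24. ⟨S=[8 :: 1]; E=∅; C=[PRIM2(sub)]; D=∅⟩
25. ⟨S=[-7]; E=∅; C=∅; D=∅⟩
→ final value -7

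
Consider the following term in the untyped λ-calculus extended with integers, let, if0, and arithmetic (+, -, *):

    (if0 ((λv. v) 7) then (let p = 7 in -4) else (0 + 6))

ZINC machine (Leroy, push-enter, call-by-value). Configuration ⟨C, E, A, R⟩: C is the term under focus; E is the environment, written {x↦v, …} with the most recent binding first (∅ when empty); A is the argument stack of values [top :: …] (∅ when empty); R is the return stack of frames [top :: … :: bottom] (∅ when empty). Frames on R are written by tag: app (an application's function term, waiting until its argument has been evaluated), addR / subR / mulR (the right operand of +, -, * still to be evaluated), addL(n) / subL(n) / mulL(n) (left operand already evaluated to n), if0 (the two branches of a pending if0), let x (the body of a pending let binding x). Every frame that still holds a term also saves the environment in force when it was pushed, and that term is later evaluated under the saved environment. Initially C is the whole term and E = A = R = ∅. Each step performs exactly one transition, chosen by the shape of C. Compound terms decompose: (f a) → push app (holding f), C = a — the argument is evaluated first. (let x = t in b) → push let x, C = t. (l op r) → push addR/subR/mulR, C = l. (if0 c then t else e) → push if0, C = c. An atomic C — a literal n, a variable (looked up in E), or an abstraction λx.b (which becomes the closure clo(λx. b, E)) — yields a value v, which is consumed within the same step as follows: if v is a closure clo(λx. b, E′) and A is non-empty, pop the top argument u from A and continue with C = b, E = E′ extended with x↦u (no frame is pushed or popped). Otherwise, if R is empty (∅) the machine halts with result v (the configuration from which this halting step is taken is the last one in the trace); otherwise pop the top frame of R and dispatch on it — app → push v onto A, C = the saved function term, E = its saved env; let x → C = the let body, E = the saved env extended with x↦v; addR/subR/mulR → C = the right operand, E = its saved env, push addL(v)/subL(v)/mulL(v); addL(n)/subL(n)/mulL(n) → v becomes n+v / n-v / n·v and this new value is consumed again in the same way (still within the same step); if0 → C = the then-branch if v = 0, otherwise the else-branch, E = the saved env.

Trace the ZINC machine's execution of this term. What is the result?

step 0: [C=(if0 ((λv. v) 7) then (let p = 7 in -4) else (0 + 6)) | E=∅ | A=∅ | R=∅]
step 1: [C=((λv. v) 7) | E=∅ | A=∅ | R=[if0]]
step 2: [C=7 | E=∅ | A=∅ | R=[app :: if0]]
step 3: [C=(λv. v) | E=∅ | A=[7] | R=[if0]]
step 4: [C=v | E={v↦7} | A=∅ | R=[if0]]
step 5: [C=(0 + 6) | E=∅ | A=∅ | R=∅]
step 6: [C=0 | E=∅ | A=∅ | R=[addR]]
step 7: [C=6 | E=∅ | A=∅ | R=[addL(0)]]
→ final value 6

Answer: 6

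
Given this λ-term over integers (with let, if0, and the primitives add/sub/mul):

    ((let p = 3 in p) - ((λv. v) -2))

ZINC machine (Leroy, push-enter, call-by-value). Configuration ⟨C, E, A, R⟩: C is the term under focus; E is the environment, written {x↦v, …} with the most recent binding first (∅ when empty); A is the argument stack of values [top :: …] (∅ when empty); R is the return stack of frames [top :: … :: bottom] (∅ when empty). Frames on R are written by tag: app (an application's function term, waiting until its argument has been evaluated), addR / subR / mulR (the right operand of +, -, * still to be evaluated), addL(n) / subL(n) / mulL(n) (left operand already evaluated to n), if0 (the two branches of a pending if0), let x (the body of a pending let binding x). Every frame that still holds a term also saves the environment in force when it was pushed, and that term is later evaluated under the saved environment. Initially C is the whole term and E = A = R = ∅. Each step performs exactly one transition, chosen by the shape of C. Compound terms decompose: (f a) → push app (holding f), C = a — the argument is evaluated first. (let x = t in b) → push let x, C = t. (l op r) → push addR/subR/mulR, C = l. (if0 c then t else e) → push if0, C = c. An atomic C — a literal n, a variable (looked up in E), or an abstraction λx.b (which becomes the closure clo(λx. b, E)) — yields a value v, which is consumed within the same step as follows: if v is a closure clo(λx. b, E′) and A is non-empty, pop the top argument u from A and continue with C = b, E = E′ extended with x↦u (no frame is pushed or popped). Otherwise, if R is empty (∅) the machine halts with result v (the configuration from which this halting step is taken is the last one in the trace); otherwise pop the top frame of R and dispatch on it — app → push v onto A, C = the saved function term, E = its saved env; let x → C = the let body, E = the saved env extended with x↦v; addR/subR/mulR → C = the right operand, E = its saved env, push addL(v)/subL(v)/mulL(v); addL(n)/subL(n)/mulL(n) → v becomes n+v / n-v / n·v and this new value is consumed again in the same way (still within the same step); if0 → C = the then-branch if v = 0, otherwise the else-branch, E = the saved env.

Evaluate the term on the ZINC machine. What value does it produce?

Answer: 5

Execution trace:
[0] [C=((let p = 3 in p) - ((λv. v) -2)) | E=∅ | A=∅ | R=∅]
[1] [C=(let p = 3 in p) | E=∅ | A=∅ | R=[subR]]
[2] [C=3 | E=∅ | A=∅ | R=[let p :: subR]]
[3] [C=p | E={p↦3} | A=∅ | R=[subR]]
[4] [C=((λv. v) -2) | E=∅ | A=∅ | R=[subL(3)]]
[5] [C=-2 | E=∅ | A=∅ | R=[app :: subL(3)]]
[6] [C=(λv. v) | E=∅ | A=[-2] | R=[subL(3)]]
[7] [C=v | E={v↦-2} | A=∅ | R=[subL(3)]]
→ final value 5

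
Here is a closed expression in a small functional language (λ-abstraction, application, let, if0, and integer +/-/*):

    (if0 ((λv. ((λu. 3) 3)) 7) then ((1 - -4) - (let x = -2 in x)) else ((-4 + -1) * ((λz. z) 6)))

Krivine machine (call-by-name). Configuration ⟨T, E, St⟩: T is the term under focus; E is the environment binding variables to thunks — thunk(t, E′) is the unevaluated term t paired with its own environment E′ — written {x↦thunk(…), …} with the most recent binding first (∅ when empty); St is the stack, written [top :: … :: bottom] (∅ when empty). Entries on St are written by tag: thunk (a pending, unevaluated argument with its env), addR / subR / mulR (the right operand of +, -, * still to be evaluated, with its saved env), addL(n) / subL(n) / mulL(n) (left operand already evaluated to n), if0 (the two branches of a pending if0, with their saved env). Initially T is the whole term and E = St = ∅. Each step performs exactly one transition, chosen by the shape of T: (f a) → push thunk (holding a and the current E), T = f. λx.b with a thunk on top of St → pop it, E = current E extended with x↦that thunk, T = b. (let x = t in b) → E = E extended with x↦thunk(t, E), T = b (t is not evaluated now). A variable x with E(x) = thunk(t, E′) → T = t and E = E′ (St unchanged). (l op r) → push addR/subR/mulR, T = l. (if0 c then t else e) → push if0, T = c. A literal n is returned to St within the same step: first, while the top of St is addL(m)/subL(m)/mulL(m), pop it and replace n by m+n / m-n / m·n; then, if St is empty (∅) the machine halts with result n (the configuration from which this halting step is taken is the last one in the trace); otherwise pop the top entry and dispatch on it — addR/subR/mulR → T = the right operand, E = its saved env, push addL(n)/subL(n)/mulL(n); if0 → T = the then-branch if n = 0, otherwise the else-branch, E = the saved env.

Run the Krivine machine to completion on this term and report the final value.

Answer: -30

Execution trace:
0. [T=(if0 ((λv. ((λu. 3) 3)) 7) then ((1 - -4) - (let x = -2 in x)) else ((-4 + -1) * ((λz. z) 6))) | E=∅ | St=∅]
1. [T=((λv. ((λu. 3) 3)) 7) | E=∅ | St=[if0]]
2. [T=(λv. ((λu. 3) 3)) | E=∅ | St=[thunk :: if0]]
3. [T=((λu. 3) 3) | E={v↦thunk(7, ∅)} | St=[if0]]
4. [T=(λu. 3) | E={v↦thunk(7, ∅)} | St=[thunk :: if0]]
5. [T=3 | E={u↦thunk(3, {v↦thunk(7, ∅)}), v↦thunk(7, ∅)} | St=[if0]]
6. [T=((-4 + -1) * ((λz. z) 6)) | E=∅ | St=∅]
7. [T=(-4 + -1) | E=∅ | St=[mulR]]
8. [T=-4 | E=∅ | St=[addR :: mulR]]
9. [T=-1 | E=∅ | St=[addL(-4) :: mulR]]
10. [T=((λz. z) 6) | E=∅ | St=[mulL(-5)]]
11. [T=(λz. z) | E=∅ | St=[thunk :: mulL(-5)]]
12. [T=z | E={z↦thunk(6, ∅)} | St=[mulL(-5)]]
13. [T=6 | E=∅ | St=[mulL(-5)]]
→ final value -30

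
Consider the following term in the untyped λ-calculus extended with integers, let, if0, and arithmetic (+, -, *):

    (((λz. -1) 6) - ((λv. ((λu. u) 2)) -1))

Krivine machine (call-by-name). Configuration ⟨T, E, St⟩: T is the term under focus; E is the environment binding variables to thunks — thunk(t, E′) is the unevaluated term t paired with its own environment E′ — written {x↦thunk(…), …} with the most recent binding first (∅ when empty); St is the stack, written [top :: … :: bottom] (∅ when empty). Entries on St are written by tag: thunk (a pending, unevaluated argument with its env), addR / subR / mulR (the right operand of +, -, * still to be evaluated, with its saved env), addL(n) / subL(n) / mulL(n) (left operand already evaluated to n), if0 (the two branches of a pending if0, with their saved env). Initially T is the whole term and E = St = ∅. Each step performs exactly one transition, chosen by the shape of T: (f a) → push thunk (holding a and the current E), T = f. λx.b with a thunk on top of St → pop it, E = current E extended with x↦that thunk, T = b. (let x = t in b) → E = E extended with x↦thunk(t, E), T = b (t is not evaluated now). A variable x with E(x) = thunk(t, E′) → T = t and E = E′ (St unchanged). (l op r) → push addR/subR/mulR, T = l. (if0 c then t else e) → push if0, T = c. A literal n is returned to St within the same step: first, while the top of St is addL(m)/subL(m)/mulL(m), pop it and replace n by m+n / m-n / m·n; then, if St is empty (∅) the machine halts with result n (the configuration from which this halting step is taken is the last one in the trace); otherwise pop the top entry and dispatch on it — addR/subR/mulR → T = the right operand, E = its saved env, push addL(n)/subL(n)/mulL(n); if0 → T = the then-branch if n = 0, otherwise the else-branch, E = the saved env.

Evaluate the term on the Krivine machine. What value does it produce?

Answer: -3

Machine steps:
step 0: ⟨T=(((λz. -1) 6) - ((λv. ((λu. u) 2)) -1)); E=∅; St=∅⟩
step 1: ⟨T=((λz. -1) 6); E=∅; St=[subR]⟩
step 2: ⟨T=(λz. -1); E=∅; St=[thunk :: subR]⟩
step 3: ⟨T=-1; E={z↦thunk(6, ∅)}; St=[subR]⟩
step 4: ⟨T=((λv. ((λu. u) 2)) -1); E=∅; St=[subL(-1)]⟩
step 5: ⟨T=(λv. ((λu. u) 2)); E=∅; St=[thunk :: subL(-1)]⟩
step 6: ⟨T=((λu. u) 2); E={v↦thunk(-1, ∅)}; St=[subL(-1)]⟩
step 7: ⟨T=(λu. u); E={v↦thunk(-1, ∅)}; St=[thunk :: subL(-1)]⟩
step 8: ⟨T=u; E={u↦thunk(2, {v↦thunk(-1, ∅)}), v↦thunk(-1, ∅)}; St=[subL(-1)]⟩
step 9: ⟨T=2; E={v↦thunk(-1, ∅)}; St=[subL(-1)]⟩
→ final value -3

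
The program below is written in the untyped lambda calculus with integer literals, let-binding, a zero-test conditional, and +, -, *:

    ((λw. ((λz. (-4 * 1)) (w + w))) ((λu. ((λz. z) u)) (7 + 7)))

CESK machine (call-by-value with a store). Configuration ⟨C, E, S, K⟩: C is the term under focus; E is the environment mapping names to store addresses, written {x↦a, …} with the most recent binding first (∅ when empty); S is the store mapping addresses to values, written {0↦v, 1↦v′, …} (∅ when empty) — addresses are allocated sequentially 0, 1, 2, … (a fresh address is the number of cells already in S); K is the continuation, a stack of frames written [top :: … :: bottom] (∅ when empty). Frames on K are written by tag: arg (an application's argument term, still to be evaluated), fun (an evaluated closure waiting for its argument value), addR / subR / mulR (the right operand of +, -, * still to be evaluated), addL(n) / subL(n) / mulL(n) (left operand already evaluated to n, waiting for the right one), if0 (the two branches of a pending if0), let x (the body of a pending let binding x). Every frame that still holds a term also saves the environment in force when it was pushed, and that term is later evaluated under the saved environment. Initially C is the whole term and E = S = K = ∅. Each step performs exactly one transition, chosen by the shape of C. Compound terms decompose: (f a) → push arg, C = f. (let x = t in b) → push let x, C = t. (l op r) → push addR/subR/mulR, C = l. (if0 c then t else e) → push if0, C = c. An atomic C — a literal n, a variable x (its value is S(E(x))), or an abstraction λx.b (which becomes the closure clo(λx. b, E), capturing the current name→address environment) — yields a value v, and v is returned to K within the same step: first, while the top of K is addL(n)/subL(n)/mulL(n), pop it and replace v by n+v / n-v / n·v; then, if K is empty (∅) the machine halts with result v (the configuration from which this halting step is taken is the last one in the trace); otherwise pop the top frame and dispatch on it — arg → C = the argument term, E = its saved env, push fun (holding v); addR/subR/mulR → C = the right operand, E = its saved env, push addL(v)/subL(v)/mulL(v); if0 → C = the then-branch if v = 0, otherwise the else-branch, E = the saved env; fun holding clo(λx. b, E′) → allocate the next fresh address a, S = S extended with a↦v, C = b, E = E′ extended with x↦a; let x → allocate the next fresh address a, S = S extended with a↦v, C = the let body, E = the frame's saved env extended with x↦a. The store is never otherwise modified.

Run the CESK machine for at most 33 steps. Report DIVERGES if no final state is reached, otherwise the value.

Answer: -4

Execution trace:
0. ⟨C=((λw. ((λz. (-4 * 1)) (w + w))) ((λu. ((λz. z) u)) (7 + 7))); E=∅; S=∅; K=∅⟩
1. ⟨C=(λw. ((λz. (-4 * 1)) (w + w))); E=∅; S=∅; K=[arg]⟩
2. ⟨C=((λu. ((λz. z) u)) (7 + 7)); E=∅; S=∅; K=[fun]⟩
3. ⟨C=(λu. ((λz. z) u)); E=∅; S=∅; K=[arg :: fun]⟩
4. ⟨C=(7 + 7); E=∅; S=∅; K=[fun :: fun]⟩
5. ⟨C=7; E=∅; S=∅; K=[addR :: fun :: fun]⟩
6. ⟨C=7; E=∅; S=∅; K=[addL(7) :: fun :: fun]⟩
7. ⟨C=((λz. z) u); E={u↦0}; S={0↦14}; K=[fun]⟩
8. ⟨C=(λz. z); E={u↦0}; S={0↦14}; K=[arg :: fun]⟩
9. ⟨C=u; E={u↦0}; S={0↦14}; K=[fun :: fun]⟩
10. ⟨C=z; E={z↦1, u↦0}; S={0↦14, 1↦14}; K=[fun]⟩
11. ⟨C=((λz. (-4 * 1)) (w + w)); E={w↦2}; S={0↦14, 1↦14, 2↦14}; K=∅⟩
12. ⟨C=(λz. (-4 * 1)); E={w↦2}; S={0↦14, 1↦14, 2↦14}; K=[arg]⟩
13. ⟨C=(w + w); E={w↦2}; S={0↦14, 1↦14, 2↦14}; K=[fun]⟩
14. ⟨C=w; E={w↦2}; S={0↦14, 1↦14, 2↦14}; K=[addR :: fun]⟩
15. ⟨C=w; E={w↦2}; S={0↦14, 1↦14, 2↦14}; K=[addL(14) :: fun]⟩
16. ⟨C=(-4 * 1); E={z↦3, w↦2}; S={0↦14, 1↦14, 2↦14, 3↦28}; K=∅⟩
17. ⟨C=-4; E={z↦3, w↦2}; S={0↦14, 1↦14, 2↦14, 3↦28}; K=[mulR]⟩
18. ⟨C=1; E={z↦3, w↦2}; S={0↦14, 1↦14, 2↦14, 3↦28}; K=[mulL(-4)]⟩
→ final value -4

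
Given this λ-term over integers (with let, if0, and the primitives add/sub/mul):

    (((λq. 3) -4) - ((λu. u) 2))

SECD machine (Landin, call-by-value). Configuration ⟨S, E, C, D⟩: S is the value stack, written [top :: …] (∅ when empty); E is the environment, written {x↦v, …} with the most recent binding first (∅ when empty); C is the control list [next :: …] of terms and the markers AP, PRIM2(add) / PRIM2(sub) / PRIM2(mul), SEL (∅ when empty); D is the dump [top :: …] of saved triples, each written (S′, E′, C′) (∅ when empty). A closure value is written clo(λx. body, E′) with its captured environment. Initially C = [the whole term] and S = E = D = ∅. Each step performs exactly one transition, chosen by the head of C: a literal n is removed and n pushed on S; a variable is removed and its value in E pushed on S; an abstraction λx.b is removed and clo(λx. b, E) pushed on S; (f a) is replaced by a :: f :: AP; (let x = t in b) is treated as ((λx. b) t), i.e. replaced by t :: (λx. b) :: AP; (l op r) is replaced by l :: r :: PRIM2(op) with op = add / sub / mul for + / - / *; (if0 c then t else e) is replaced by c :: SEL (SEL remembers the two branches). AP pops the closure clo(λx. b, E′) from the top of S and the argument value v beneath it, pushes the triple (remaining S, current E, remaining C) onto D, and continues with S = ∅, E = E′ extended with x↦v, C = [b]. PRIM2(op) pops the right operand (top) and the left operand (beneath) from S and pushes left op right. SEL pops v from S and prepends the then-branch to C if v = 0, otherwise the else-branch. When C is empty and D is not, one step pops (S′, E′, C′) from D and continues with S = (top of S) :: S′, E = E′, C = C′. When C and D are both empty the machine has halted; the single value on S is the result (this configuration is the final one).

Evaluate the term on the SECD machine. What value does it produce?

t=0: ⟨S=∅; E=∅; C=[(((λq. 3) -4) - ((λu. u) 2))]; D=∅⟩
t=1: ⟨S=∅; E=∅; C=[((λq. 3) -4) :: ((λu. u) 2) :: PRIM2(sub)]; D=∅⟩
t=2: ⟨S=∅; E=∅; C=[-4 :: (λq. 3) :: AP :: ((λu. u) 2) :: PRIM2(sub)]; D=∅⟩
t=3: ⟨S=[-4]; E=∅; C=[(λq. 3) :: AP :: ((λu. u) 2) :: PRIM2(sub)]; D=∅⟩
t=4: ⟨S=[clo(λq. 3, ∅) :: -4]; E=∅; C=[AP :: ((λu. u) 2) :: PRIM2(sub)]; D=∅⟩
t=5: ⟨S=∅; E={q↦-4}; C=[3]; D=[(∅, ∅, [((λu. u) 2) :: PRIM2(sub)])]⟩
t=6: ⟨S=[3]; E={q↦-4}; C=∅; D=[(∅, ∅, [((λu. u) 2) :: PRIM2(sub)])]⟩
t=7: ⟨S=[3]; E=∅; C=[((λu. u) 2) :: PRIM2(sub)]; D=∅⟩
t=8: ⟨S=[3]; E=∅; C=[2 :: (λu. u) :: AP :: PRIM2(sub)]; D=∅⟩
t=9: ⟨S=[2 :: 3]; E=∅; C=[(λu. u) :: AP :: PRIM2(sub)]; D=∅⟩
t=10: ⟨S=[clo(λu. u, ∅) :: 2 :: 3]; E=∅; C=[AP :: PRIM2(sub)]; D=∅⟩
t=11: ⟨S=∅; E={u↦2}; C=[u]; D=[([3], ∅, [PRIM2(sub)])]⟩
t=12: ⟨S=[2]; E={u↦2}; C=∅; D=[([3], ∅, [PRIM2(sub)])]⟩
t=13: ⟨S=[2 :: 3]; E=∅; C=[PRIM2(sub)]; D=∅⟩
t=14: ⟨S=[1]; E=∅; C=∅; D=∅⟩
→ final value 1

Answer: 1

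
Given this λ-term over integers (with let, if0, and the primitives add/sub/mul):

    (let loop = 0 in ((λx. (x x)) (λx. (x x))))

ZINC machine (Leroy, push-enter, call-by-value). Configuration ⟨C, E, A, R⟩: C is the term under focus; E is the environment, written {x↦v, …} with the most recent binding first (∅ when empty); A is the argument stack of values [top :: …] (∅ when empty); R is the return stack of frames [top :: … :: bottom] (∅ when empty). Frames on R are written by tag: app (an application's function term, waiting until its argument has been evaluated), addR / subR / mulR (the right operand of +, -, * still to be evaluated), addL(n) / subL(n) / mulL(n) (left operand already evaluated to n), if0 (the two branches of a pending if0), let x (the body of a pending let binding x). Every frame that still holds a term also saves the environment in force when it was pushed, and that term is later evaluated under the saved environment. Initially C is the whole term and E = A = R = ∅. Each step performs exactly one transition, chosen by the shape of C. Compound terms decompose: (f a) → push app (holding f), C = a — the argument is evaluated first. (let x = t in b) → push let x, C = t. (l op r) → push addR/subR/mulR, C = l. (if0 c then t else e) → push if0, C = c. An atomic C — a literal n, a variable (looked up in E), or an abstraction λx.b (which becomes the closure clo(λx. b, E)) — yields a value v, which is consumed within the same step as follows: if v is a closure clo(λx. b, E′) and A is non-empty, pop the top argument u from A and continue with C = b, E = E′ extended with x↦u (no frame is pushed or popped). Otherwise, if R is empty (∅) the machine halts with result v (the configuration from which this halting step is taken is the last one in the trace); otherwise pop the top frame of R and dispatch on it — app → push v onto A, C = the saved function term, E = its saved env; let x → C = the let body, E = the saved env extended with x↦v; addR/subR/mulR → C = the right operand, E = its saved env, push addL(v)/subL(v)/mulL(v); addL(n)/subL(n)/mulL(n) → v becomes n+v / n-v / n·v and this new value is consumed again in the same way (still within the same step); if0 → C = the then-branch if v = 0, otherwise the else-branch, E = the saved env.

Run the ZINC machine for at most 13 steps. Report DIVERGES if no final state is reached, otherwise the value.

Answer: DIVERGES (no final state within 13 steps)

Derivation:
t=0: [C=(let loop = 0 in ((λx. (x x)) (λx. (x x)))) | E=∅ | A=∅ | R=∅]
t=1: [C=0 | E=∅ | A=∅ | R=[let loop]]
t=2: [C=((λx. (x x)) (λx. (x x))) | E={loop↦0} | A=∅ | R=∅]
t=3: [C=(λx. (x x)) | E={loop↦0} | A=∅ | R=[app]]
t=4: [C=(λx. (x x)) | E={loop↦0} | A=[clo(λx. (x x), {loop↦0})] | R=∅]
t=5: [C=(x x) | E={x↦clo(λx. (x x), {loop↦0}), loop↦0} | A=∅ | R=∅]
t=6: [C=x | E={x↦clo(λx. (x x), {loop↦0}), loop↦0} | A=∅ | R=[app]]
t=7: [C=x | E={x↦clo(λx. (x x), {loop↦0}), loop↦0} | A=[clo(λx. (x x), {loop↦0})] | R=∅]
… configuration repeats with period 3 (steps 5–7 recur indefinitely) …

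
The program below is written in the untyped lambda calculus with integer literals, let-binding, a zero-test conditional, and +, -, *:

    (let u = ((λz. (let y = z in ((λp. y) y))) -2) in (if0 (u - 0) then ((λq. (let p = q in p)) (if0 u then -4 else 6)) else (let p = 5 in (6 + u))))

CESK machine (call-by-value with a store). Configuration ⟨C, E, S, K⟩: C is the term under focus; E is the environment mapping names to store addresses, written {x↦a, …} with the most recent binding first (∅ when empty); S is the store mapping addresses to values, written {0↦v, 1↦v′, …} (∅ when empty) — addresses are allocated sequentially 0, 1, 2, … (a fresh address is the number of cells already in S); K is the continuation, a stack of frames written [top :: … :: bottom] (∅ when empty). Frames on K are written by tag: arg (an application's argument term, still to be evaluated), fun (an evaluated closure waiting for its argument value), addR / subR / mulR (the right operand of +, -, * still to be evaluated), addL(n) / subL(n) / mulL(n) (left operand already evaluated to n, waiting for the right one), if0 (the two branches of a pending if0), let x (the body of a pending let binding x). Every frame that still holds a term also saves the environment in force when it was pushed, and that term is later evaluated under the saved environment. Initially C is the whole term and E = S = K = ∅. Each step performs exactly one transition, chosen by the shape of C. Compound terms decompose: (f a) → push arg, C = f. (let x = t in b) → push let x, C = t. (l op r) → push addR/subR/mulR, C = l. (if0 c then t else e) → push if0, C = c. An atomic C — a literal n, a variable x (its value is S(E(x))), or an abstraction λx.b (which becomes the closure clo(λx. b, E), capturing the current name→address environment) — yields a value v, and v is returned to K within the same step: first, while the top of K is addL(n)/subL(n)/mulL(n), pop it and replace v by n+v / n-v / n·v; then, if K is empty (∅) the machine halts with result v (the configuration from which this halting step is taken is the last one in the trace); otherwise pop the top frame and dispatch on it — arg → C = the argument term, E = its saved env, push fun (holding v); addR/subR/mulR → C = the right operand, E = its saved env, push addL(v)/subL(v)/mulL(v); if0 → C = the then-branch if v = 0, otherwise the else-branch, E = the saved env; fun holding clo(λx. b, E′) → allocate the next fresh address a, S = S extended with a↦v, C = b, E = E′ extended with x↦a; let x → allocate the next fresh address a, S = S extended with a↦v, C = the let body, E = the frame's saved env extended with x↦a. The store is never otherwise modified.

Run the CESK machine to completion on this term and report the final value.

t=0: [C=(let u = ((λz. (let y = z in ((λp. y) y))) -2) in (if0 (u - 0) then ((λq. (let p = q in p)) (if0 u then -4 else 6)) else (let p = 5 in (6 + u)))) | E=∅ | S=∅ | K=∅]
t=1: [C=((λz. (let y = z in ((λp. y) y))) -2) | E=∅ | S=∅ | K=[let u]]
t=2: [C=(λz. (let y = z in ((λp. y) y))) | E=∅ | S=∅ | K=[arg :: let u]]
t=3: [C=-2 | E=∅ | S=∅ | K=[fun :: let u]]
t=4: [C=(let y = z in ((λp. y) y)) | E={z↦0} | S={0↦-2} | K=[let u]]
t=5: [C=z | E={z↦0} | S={0↦-2} | K=[let y :: let u]]
t=6: [C=((λp. y) y) | E={y↦1, z↦0} | S={0↦-2, 1↦-2} | K=[let u]]
t=7: [C=(λp. y) | E={y↦1, z↦0} | S={0↦-2, 1↦-2} | K=[arg :: let u]]
t=8: [C=y | E={y↦1, z↦0} | S={0↦-2, 1↦-2} | K=[fun :: let u]]
t=9: [C=y | E={p↦2, y↦1, z↦0} | S={0↦-2, 1↦-2, 2↦-2} | K=[let u]]
t=10: [C=(if0 (u - 0) then ((λq. (let p = q in p)) (if0 u then -4 else 6)) else (let p = 5 in (6 + u))) | E={u↦3} | S={0↦-2, 1↦-2, 2↦-2, 3↦-2} | K=∅]
t=11: [C=(u - 0) | E={u↦3} | S={0↦-2, 1↦-2, 2↦-2, 3↦-2} | K=[if0]]
t=12: [C=u | E={u↦3} | S={0↦-2, 1↦-2, 2↦-2, 3↦-2} | K=[subR :: if0]]
t=13: [C=0 | E={u↦3} | S={0↦-2, 1↦-2, 2↦-2, 3↦-2} | K=[subL(-2) :: if0]]
t=14: [C=(let p = 5 in (6 + u)) | E={u↦3} | S={0↦-2, 1↦-2, 2↦-2, 3↦-2} | K=∅]
t=15: [C=5 | E={u↦3} | S={0↦-2, 1↦-2, 2↦-2, 3↦-2} | K=[let p]]
t=16: [C=(6 + u) | E={p↦4, u↦3} | S={0↦-2, 1↦-2, 2↦-2, 3↦-2, 4↦5} | K=∅]
t=17: [C=6 | E={p↦4, u↦3} | S={0↦-2, 1↦-2, 2↦-2, 3↦-2, 4↦5} | K=[addR]]
t=18: [C=u | E={p↦4, u↦3} | S={0↦-2, 1↦-2, 2↦-2, 3↦-2, 4↦5} | K=[addL(6)]]
→ final value 4

Answer: 4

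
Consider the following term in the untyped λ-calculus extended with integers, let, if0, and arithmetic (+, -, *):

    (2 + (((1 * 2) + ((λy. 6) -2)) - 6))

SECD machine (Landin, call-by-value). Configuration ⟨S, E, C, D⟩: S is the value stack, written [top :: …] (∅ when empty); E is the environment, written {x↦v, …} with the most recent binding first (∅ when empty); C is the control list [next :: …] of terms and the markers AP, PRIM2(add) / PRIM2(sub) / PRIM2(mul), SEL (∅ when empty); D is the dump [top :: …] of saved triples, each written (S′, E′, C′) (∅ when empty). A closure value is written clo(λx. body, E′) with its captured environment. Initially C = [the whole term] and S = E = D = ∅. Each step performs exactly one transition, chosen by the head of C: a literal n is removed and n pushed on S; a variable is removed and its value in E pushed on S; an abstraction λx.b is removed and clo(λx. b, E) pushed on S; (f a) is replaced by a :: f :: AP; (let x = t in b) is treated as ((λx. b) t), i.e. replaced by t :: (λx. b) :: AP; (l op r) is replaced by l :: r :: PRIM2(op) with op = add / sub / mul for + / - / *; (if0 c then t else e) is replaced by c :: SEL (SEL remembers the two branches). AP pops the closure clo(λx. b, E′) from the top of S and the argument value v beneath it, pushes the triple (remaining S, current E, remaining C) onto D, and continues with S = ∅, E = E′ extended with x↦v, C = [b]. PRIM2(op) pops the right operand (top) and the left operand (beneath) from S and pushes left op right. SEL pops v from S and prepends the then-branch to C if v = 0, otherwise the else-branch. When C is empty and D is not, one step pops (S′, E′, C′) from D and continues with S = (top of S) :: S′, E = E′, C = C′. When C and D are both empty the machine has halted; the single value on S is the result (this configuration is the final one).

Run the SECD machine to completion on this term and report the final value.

Answer: 4

Machine steps:
[0] <S=∅, E=∅, C=[(2 + (((1 * 2) + ((λy. 6) -2)) - 6))], D=∅>
[1] <S=∅, E=∅, C=[2 :: (((1 * 2) + ((λy. 6) -2)) - 6) :: PRIM2(add)], D=∅>
[2] <S=[2], E=∅, C=[(((1 * 2) + ((λy. 6) -2)) - 6) :: PRIM2(add)], D=∅>
[3] <S=[2], E=∅, C=[((1 * 2) + ((λy. 6) -2)) :: 6 :: PRIM2(sub) :: PRIM2(add)], D=∅>
[4] <S=[2], E=∅, C=[(1 * 2) :: ((λy. 6) -2) :: PRIM2(add) :: 6 :: PRIM2(sub) :: PRIM2(add)], D=∅>
[5] <S=[2], E=∅, C=[1 :: 2 :: PRIM2(mul) :: ((λy. 6) -2) :: PRIM2(add) :: 6 :: PRIM2(sub) :: PRIM2(add)], D=∅>
[6] <S=[1 :: 2], E=∅, C=[2 :: PRIM2(mul) :: ((λy. 6) -2) :: PRIM2(add) :: 6 :: PRIM2(sub) :: PRIM2(add)], D=∅>
[7] <S=[2 :: 1 :: 2], E=∅, C=[PRIM2(mul) :: ((λy. 6) -2) :: PRIM2(add) :: 6 :: PRIM2(sub) :: PRIM2(add)], D=∅>
[8] <S=[2 :: 2], E=∅, C=[((λy. 6) -2) :: PRIM2(add) :: 6 :: PRIM2(sub) :: PRIM2(add)], D=∅>
[9] <S=[2 :: 2], E=∅, C=[-2 :: (λy. 6) :: AP :: PRIM2(add) :: 6 :: PRIM2(sub) :: PRIM2(add)], D=∅>
[10] <S=[-2 :: 2 :: 2], E=∅, C=[(λy. 6) :: AP :: PRIM2(add) :: 6 :: PRIM2(sub) :: PRIM2(add)], D=∅>
[11] <S=[clo(λy. 6, ∅) :: -2 :: 2 :: 2], E=∅, C=[AP :: PRIM2(add) :: 6 :: PRIM2(sub) :: PRIM2(add)], D=∅>
[12] <S=∅, E={y↦-2}, C=[6], D=[([2 :: 2], ∅, [PRIM2(add) :: 6 :: PRIM2(sub) :: PRIM2(add)])]>
[13] <S=[6], E={y↦-2}, C=∅, D=[([2 :: 2], ∅, [PRIM2(add) :: 6 :: PRIM2(sub) :: PRIM2(add)])]>
[14] <S=[6 :: 2 :: 2], E=∅, C=[PRIM2(add) :: 6 :: PRIM2(sub) :: PRIM2(add)], D=∅>
[15] <S=[8 :: 2], E=∅, C=[6 :: PRIM2(sub) :: PRIM2(add)], D=∅>
[16] <S=[6 :: 8 :: 2], E=∅, C=[PRIM2(sub) :: PRIM2(add)], D=∅>
[17] <S=[2 :: 2], E=∅, C=[PRIM2(add)], D=∅>
[18] <S=[4], E=∅, C=∅, D=∅>
→ final value 4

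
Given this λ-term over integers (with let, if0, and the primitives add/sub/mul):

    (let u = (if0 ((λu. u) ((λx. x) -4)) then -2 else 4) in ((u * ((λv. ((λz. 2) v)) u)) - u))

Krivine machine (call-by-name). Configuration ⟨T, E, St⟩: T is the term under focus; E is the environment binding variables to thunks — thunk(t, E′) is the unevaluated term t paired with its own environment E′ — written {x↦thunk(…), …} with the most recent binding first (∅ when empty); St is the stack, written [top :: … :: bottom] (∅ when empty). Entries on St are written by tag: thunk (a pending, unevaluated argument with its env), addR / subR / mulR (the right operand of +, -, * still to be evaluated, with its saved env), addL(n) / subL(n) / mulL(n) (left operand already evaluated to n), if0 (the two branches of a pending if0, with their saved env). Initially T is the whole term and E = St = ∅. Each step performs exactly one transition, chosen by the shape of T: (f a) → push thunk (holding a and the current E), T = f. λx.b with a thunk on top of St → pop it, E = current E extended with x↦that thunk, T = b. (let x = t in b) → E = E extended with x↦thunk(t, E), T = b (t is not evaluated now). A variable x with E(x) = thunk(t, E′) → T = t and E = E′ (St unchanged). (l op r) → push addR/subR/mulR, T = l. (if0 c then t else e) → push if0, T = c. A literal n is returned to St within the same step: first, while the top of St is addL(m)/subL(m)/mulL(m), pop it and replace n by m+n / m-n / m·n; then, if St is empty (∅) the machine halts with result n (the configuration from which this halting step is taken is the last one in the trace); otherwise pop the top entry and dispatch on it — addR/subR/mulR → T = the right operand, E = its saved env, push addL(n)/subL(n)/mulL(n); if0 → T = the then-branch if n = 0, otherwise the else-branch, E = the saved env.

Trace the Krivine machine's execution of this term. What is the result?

step 0: <T=(let u = (if0 ((λu. u) ((λx. x) -4)) then -2 else 4) in ((u * ((λv. ((λz. 2) v)) u)) - u)), E=∅, St=∅>
step 1: <T=((u * ((λv. ((λz. 2) v)) u)) - u), E={u↦thunk((if0 ((λu. u) ((λx. x) -4)) then -2 else 4), ∅)}, St=∅>
step 2: <T=(u * ((λv. ((λz. 2) v)) u)), E={u↦thunk((if0 ((λu. u) ((λx. x) -4)) then -2 else 4), ∅)}, St=[subR]>
step 3: <T=u, E={u↦thunk((if0 ((λu. u) ((λx. x) -4)) then -2 else 4), ∅)}, St=[mulR :: subR]>
step 4: <T=(if0 ((λu. u) ((λx. x) -4)) then -2 else 4), E=∅, St=[mulR :: subR]>
step 5: <T=((λu. u) ((λx. x) -4)), E=∅, St=[if0 :: mulR :: subR]>
step 6: <T=(λu. u), E=∅, St=[thunk :: if0 :: mulR :: subR]>
step 7: <T=u, E={u↦thunk(((λx. x) -4), ∅)}, St=[if0 :: mulR :: subR]>
step 8: <T=((λx. x) -4), E=∅, St=[if0 :: mulR :: subR]>
step 9: <T=(λx. x), E=∅, St=[thunk :: if0 :: mulR :: subR]>
step 10: <T=x, E={x↦thunk(-4, ∅)}, St=[if0 :: mulR :: subR]>
step 11: <T=-4, E=∅, St=[if0 :: mulR :: subR]>
step 12: <T=4, E=∅, St=[mulR :: subR]>
step 13: <T=((λv. ((λz. 2) v)) u), E={u↦thunk((if0 ((λu. u) ((λx. x) -4)) then -2 else 4), ∅)}, St=[mulL(4) :: subR]>
step 14: <T=(λv. ((λz. 2) v)), E={u↦thunk((if0 ((λu. u) ((λx. x) -4)) then -2 else 4), ∅)}, St=[thunk :: mulL(4) :: subR]>
step 15: <T=((λz. 2) v), E={v↦thunk(u, {u↦thunk((if0 ((λu. u) ((λx. x) -4)) then -2 else 4), ∅)}), u↦thunk((if0 ((λu. u) ((λx. x) -4)) then -2 else 4), ∅)}, St=[mulL(4) :: subR]>
step 16: <T=(λz. 2), E={v↦thunk(u, {u↦thunk((if0 ((λu. u) ((λx. x) -4)) then -2 else 4), ∅)}), u↦thunk((if0 ((λu. u) ((λx. x) -4)) then -2 else 4), ∅)}, St=[thunk :: mulL(4) :: subR]>
step 17: <T=2, E={z↦thunk(v, {v↦thunk(u, {u↦thunk((if0 ((λu. u) ((λx. x) -4)) then -2 else 4), ∅)}), u↦thunk((if0 ((λu. u) ((λx. x) -4)) then -2 else 4), ∅)}), v↦thunk(u, {u↦thunk((if0 ((λu. u) ((λx. x) -4)) then -2 else 4), ∅)}), u↦thunk((if0 ((λu. u) ((λx. x) -4)) then -2 else 4), ∅)}, St=[mulL(4) :: subR]>
step 18: <T=u, E={u↦thunk((if0 ((λu. u) ((λx. x) -4)) then -2 else 4), ∅)}, St=[subL(8)]>
step 19: <T=(if0 ((λu. u) ((λx. x) -4)) then -2 else 4), E=∅, St=[subL(8)]>
step 20: <T=((λu. u) ((λx. x) -4)), E=∅, St=[if0 :: subL(8)]>
step 21: <T=(λu. u), E=∅, St=[thunk :: if0 :: subL(8)]>
step 22: <T=u, E={u↦thunk(((λx. x) -4), ∅)}, St=[if0 :: subL(8)]>
step 23: <T=((λx. x) -4), E=∅, St=[if0 :: subL(8)]>
step 24: <T=(λx. x), E=∅, St=[thunk :: if0 :: subL(8)]>
step 25: <T=x, E={x↦thunk(-4, ∅)}, St=[if0 :: subL(8)]>
step 26: <T=-4, E=∅, St=[if0 :: subL(8)]>
step 27: <T=4, E=∅, St=[subL(8)]>
→ final value 4

Answer: 4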